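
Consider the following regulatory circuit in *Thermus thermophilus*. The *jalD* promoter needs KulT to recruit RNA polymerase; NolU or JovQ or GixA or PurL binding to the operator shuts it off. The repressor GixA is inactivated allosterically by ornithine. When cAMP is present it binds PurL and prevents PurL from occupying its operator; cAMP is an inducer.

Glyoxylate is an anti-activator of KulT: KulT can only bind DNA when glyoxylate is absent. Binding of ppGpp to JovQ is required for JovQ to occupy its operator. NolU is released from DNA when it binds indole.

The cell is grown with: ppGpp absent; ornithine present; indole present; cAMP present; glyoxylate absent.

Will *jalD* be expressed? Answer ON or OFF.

Indole is present, so NolU is inactive.
ppGpp is absent, so JovQ is inactive.
Glyoxylate is absent, so KulT is active.
Ornithine is present, so GixA is inactive.
cAMP is present, so PurL is inactive.
No repressor is bound and KulT is active, so *jalD* is transcribed.

ON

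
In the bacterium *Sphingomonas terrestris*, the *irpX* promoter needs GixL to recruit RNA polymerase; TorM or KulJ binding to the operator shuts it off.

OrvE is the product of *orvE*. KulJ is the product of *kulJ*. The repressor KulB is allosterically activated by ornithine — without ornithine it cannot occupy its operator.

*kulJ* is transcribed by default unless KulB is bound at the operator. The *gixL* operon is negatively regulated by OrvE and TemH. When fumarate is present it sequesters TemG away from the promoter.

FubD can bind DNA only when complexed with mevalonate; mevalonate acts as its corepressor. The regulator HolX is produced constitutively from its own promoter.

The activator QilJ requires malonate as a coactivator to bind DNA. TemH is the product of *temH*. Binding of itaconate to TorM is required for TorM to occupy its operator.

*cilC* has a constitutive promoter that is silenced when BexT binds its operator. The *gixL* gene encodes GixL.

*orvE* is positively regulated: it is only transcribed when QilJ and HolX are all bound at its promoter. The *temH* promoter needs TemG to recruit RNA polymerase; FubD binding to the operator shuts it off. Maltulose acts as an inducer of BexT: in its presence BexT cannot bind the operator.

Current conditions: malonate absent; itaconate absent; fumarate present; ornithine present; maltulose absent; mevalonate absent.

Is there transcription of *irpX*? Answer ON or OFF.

ON

Itaconate is absent, so TorM is inactive.
Ornithine is present, so KulB is active.
With repressor KulB bound, *kulJ* is not transcribed.
So KulJ is not produced.
Malonate is absent, so QilJ is inactive.
HolX is produced constitutively and is active.
Required activator QilJ is absent, so *orvE* is not transcribed.
So OrvE is not produced.
Mevalonate is absent, so FubD is inactive.
Fumarate is present, so TemG is inactive.
Required activator TemG is absent, so *temH* is not transcribed.
So TemH is not produced.
With no repressor bound, *gixL* is transcribed.
So GixL is produced and active.
No repressor is bound and GixL is active, so *irpX* is transcribed.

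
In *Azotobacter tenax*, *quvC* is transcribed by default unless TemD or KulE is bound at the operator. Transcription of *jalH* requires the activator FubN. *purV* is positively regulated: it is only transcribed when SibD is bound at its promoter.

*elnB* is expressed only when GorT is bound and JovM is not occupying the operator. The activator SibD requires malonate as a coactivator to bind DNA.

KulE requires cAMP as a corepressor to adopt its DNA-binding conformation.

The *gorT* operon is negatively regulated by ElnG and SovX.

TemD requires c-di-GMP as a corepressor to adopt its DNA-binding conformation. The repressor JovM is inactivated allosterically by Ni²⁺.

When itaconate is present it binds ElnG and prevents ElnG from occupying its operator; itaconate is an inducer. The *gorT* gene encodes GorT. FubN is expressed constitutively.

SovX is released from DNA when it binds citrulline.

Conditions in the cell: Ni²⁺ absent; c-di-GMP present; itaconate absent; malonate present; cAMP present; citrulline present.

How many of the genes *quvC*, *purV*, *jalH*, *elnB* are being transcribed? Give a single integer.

2

c-di-GMP is present, so TemD is active.
cAMP is present, so KulE is active.
With repressor TemD bound, *quvC* is not transcribed.
→ *quvC* is OFF.
Malonate is present, so SibD is active.
No repressor is bound and SibD is active, so *purV* is transcribed.
→ *purV* is ON.
FubN is produced constitutively and is active.
No repressor is bound and FubN is active, so *jalH* is transcribed.
→ *jalH* is ON.
Itaconate is absent, so ElnG is active.
Citrulline is present, so SovX is inactive.
With repressor ElnG bound, *gorT* is not transcribed.
So GorT is not produced.
Ni²⁺ is absent, so JovM is active.
With repressor JovM bound, *elnB* is not transcribed.
→ *elnB* is OFF.
2 of the 4 genes are transcribed.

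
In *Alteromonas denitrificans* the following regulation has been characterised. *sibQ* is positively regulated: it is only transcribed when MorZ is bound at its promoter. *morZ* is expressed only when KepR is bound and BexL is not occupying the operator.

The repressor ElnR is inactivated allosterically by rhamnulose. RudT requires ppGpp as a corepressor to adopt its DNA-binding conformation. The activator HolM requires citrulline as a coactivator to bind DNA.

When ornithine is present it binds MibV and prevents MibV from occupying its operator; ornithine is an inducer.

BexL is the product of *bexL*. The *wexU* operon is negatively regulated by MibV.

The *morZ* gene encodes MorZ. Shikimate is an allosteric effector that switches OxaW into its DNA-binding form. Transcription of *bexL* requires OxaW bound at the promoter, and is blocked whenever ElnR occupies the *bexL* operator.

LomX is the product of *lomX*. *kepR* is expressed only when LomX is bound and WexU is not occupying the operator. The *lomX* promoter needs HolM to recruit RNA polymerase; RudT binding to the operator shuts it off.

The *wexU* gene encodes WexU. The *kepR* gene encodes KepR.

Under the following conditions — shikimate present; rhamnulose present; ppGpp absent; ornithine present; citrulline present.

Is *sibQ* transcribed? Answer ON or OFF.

Citrulline is present, so HolM is active.
ppGpp is absent, so RudT is inactive.
No repressor is bound and HolM is active, so *lomX* is transcribed.
So LomX is produced and active.
Ornithine is present, so MibV is inactive.
With no repressor bound, *wexU* is transcribed.
So WexU is produced and active.
With repressor WexU bound, *kepR* is not transcribed.
So KepR is not produced.
Shikimate is present, so OxaW is active.
Rhamnulose is present, so ElnR is inactive.
No repressor is bound and OxaW is active, so *bexL* is transcribed.
So BexL is produced and active.
With repressor BexL bound, *morZ* is not transcribed.
So MorZ is not produced.
Required activator MorZ is absent, so *sibQ* is not transcribed.

OFF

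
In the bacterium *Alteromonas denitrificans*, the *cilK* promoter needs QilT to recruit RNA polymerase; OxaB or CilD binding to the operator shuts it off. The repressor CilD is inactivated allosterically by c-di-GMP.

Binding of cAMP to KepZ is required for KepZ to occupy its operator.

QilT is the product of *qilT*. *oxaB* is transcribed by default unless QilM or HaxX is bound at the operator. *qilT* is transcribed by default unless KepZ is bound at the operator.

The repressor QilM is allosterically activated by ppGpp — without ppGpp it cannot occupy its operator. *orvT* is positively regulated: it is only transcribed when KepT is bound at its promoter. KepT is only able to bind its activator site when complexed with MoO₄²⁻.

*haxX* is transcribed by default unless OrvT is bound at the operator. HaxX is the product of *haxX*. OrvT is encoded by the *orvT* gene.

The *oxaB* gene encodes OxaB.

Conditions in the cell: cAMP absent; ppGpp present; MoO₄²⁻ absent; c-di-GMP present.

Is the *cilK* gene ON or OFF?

ppGpp is present, so QilM is active.
MoO₄²⁻ is absent, so KepT is inactive.
Required activator KepT is absent, so *orvT* is not transcribed.
So OrvT is not produced.
With no repressor bound, *haxX* is transcribed.
So HaxX is produced and active.
With repressor QilM bound, *oxaB* is not transcribed.
So OxaB is not produced.
c-di-GMP is present, so CilD is inactive.
cAMP is absent, so KepZ is inactive.
With no repressor bound, *qilT* is transcribed.
So QilT is produced and active.
No repressor is bound and QilT is active, so *cilK* is transcribed.

ON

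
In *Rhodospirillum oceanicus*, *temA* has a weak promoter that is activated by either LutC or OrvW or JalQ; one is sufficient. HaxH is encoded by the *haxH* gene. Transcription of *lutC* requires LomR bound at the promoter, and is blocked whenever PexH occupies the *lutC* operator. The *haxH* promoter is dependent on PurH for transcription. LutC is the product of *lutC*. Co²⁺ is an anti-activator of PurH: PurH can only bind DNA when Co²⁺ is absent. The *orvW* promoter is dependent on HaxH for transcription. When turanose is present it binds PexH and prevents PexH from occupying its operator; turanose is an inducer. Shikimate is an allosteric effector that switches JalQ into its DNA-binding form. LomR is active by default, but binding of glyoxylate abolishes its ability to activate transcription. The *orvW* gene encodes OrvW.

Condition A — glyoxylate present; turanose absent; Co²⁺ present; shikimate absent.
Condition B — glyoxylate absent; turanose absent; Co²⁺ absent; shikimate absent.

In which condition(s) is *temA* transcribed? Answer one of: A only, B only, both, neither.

Condition A:
Glyoxylate is present, so LomR is inactive.
Turanose is absent, so PexH is active.
With repressor PexH bound, *lutC* is not transcribed.
So LutC is not produced.
Co²⁺ is present, so PurH is inactive.
Required activator PurH is absent, so *haxH* is not transcribed.
So HaxH is not produced.
Required activator HaxH is absent, so *orvW* is not transcribed.
So OrvW is not produced.
Shikimate is absent, so JalQ is inactive.
No activator is available at the *temA* promoter, so *temA* is not transcribed.
→ *temA* is OFF in A.
Condition B:
Glyoxylate is absent, so LomR is active.
Turanose is absent, so PexH is active.
With repressor PexH bound, *lutC* is not transcribed.
So LutC is not produced.
Co²⁺ is absent, so PurH is active.
No repressor is bound and PurH is active, so *haxH* is transcribed.
So HaxH is produced and active.
No repressor is bound and HaxH is active, so *orvW* is transcribed.
So OrvW is produced and active.
Shikimate is absent, so JalQ is inactive.
Activator OrvW is present, so *temA* is transcribed.
→ *temA* is ON in B.

B only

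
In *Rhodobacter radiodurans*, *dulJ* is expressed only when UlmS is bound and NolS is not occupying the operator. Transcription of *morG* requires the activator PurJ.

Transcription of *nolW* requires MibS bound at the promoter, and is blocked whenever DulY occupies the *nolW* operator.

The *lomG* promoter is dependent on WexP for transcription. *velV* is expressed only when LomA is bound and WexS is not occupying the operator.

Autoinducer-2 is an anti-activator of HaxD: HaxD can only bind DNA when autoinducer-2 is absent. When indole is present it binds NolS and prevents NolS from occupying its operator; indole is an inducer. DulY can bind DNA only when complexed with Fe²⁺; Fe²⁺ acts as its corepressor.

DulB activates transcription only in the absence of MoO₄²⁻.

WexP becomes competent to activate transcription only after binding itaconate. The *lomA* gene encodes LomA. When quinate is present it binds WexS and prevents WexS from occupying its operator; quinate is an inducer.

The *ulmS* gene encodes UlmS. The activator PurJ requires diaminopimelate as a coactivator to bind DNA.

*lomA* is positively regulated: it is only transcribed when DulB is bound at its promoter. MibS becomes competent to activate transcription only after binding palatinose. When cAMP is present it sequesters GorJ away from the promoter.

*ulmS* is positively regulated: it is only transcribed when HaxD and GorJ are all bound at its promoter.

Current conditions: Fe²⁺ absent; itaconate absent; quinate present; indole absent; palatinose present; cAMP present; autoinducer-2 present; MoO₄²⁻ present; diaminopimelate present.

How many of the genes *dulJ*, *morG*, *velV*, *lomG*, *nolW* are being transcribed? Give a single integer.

2

Indole is absent, so NolS is active.
Autoinducer-2 is present, so HaxD is inactive.
cAMP is present, so GorJ is inactive.
Required activator HaxD is absent, so *ulmS* is not transcribed.
So UlmS is not produced.
With repressor NolS bound, *dulJ* is not transcribed.
→ *dulJ* is OFF.
Diaminopimelate is present, so PurJ is active.
No repressor is bound and PurJ is active, so *morG* is transcribed.
→ *morG* is ON.
MoO₄²⁻ is present, so DulB is inactive.
Required activator DulB is absent, so *lomA* is not transcribed.
So LomA is not produced.
Quinate is present, so WexS is inactive.
Required activator LomA is absent, so *velV* is not transcribed.
→ *velV* is OFF.
Itaconate is absent, so WexP is inactive.
Required activator WexP is absent, so *lomG* is not transcribed.
→ *lomG* is OFF.
Fe²⁺ is absent, so DulY is inactive.
Palatinose is present, so MibS is active.
No repressor is bound and MibS is active, so *nolW* is transcribed.
→ *nolW* is ON.
2 of the 5 genes are transcribed.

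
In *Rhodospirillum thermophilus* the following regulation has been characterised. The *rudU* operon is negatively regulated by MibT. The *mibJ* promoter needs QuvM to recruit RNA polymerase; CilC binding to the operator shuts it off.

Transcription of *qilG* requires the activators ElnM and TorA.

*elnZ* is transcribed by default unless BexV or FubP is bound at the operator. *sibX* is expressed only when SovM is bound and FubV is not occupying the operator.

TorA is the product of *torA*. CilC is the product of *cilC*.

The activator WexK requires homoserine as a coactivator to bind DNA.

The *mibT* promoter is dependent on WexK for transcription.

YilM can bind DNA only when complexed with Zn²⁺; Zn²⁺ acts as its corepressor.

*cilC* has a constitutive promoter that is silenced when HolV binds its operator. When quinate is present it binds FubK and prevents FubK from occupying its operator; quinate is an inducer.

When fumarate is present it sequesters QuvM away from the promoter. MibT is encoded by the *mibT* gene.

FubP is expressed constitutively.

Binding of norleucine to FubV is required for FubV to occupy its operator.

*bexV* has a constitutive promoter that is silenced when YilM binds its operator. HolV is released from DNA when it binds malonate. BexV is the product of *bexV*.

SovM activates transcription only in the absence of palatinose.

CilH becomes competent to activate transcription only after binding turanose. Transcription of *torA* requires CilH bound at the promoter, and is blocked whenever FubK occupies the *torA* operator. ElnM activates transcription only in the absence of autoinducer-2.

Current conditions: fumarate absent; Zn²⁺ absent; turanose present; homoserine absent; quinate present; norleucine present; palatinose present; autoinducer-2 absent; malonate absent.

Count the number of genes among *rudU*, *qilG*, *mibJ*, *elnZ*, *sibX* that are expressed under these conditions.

3

Homoserine is absent, so WexK is inactive.
Required activator WexK is absent, so *mibT* is not transcribed.
So MibT is not produced.
With no repressor bound, *rudU* is transcribed.
→ *rudU* is ON.
Autoinducer-2 is absent, so ElnM is active.
Turanose is present, so CilH is active.
Quinate is present, so FubK is inactive.
No repressor is bound and CilH is active, so *torA* is transcribed.
So TorA is produced and active.
No repressor is bound and ElnM and TorA are active, so *qilG* is transcribed.
→ *qilG* is ON.
Malonate is absent, so HolV is active.
With repressor HolV bound, *cilC* is not transcribed.
So CilC is not produced.
Fumarate is absent, so QuvM is active.
No repressor is bound and QuvM is active, so *mibJ* is transcribed.
→ *mibJ* is ON.
Zn²⁺ is absent, so YilM is inactive.
With no repressor bound, *bexV* is transcribed.
So BexV is produced and active.
FubP is produced constitutively and is active.
With repressor BexV bound, *elnZ* is not transcribed.
→ *elnZ* is OFF.
Palatinose is present, so SovM is inactive.
Norleucine is present, so FubV is active.
With repressor FubV bound, *sibX* is not transcribed.
→ *sibX* is OFF.
3 of the 5 genes are transcribed.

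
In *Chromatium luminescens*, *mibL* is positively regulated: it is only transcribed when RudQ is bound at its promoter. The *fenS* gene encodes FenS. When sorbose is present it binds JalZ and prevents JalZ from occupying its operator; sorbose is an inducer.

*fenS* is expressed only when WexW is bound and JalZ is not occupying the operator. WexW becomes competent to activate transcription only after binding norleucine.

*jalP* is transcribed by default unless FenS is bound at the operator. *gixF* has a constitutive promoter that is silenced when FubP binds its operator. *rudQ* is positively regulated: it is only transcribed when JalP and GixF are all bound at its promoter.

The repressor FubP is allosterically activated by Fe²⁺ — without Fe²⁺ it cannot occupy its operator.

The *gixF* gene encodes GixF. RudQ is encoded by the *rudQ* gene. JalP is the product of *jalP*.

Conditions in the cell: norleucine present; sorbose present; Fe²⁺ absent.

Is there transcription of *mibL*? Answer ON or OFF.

Sorbose is present, so JalZ is inactive.
Norleucine is present, so WexW is active.
No repressor is bound and WexW is active, so *fenS* is transcribed.
So FenS is produced and active.
With repressor FenS bound, *jalP* is not transcribed.
So JalP is not produced.
Fe²⁺ is absent, so FubP is inactive.
With no repressor bound, *gixF* is transcribed.
So GixF is produced and active.
Required activator JalP is absent, so *rudQ* is not transcribed.
So RudQ is not produced.
Required activator RudQ is absent, so *mibL* is not transcribed.

OFF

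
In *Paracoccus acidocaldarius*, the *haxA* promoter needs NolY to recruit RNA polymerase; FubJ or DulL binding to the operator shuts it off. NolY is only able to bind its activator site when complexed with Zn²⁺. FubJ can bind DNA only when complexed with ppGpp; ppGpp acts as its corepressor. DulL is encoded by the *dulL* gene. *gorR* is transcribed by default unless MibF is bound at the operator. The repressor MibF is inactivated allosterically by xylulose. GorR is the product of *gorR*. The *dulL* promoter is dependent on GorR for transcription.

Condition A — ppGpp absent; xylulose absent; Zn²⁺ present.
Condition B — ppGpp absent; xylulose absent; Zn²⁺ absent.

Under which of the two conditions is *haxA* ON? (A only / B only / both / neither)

A only

Condition A:
ppGpp is absent, so FubJ is inactive.
Xylulose is absent, so MibF is active.
With repressor MibF bound, *gorR* is not transcribed.
So GorR is not produced.
Required activator GorR is absent, so *dulL* is not transcribed.
So DulL is not produced.
Zn²⁺ is present, so NolY is active.
No repressor is bound and NolY is active, so *haxA* is transcribed.
→ *haxA* is ON in A.
Condition B:
ppGpp is absent, so FubJ is inactive.
Xylulose is absent, so MibF is active.
With repressor MibF bound, *gorR* is not transcribed.
So GorR is not produced.
Required activator GorR is absent, so *dulL* is not transcribed.
So DulL is not produced.
Zn²⁺ is absent, so NolY is inactive.
Required activator NolY is absent, so *haxA* is not transcribed.
→ *haxA* is OFF in B.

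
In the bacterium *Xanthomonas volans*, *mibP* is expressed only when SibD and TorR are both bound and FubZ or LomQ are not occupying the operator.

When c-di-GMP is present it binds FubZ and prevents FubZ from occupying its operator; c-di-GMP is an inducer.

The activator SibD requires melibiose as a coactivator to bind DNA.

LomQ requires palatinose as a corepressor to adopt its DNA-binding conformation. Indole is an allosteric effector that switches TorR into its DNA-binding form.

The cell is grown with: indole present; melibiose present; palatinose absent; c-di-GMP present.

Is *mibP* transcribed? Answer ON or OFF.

ON

Melibiose is present, so SibD is active.
c-di-GMP is present, so FubZ is inactive.
Palatinose is absent, so LomQ is inactive.
Indole is present, so TorR is active.
No repressor is bound and SibD and TorR are active, so *mibP* is transcribed.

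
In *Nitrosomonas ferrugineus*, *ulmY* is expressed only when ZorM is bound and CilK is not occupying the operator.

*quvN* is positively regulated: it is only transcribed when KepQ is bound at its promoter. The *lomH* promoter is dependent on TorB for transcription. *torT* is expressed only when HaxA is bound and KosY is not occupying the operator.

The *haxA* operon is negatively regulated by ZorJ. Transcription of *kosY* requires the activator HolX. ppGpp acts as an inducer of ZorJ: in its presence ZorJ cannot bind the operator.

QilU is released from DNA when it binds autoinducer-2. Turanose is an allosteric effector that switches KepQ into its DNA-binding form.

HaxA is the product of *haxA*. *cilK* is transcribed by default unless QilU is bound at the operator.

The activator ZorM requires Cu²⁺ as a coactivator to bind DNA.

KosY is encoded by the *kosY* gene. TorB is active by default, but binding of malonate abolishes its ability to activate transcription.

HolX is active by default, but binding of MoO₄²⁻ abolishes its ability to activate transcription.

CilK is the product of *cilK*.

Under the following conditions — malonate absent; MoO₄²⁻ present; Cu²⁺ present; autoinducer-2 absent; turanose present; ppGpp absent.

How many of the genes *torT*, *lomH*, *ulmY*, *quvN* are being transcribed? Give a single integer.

ppGpp is absent, so ZorJ is active.
With repressor ZorJ bound, *haxA* is not transcribed.
So HaxA is not produced.
MoO₄²⁻ is present, so HolX is inactive.
Required activator HolX is absent, so *kosY* is not transcribed.
So KosY is not produced.
Required activator HaxA is absent, so *torT* is not transcribed.
→ *torT* is OFF.
Malonate is absent, so TorB is active.
No repressor is bound and TorB is active, so *lomH* is transcribed.
→ *lomH* is ON.
Cu²⁺ is present, so ZorM is active.
Autoinducer-2 is absent, so QilU is active.
With repressor QilU bound, *cilK* is not transcribed.
So CilK is not produced.
No repressor is bound and ZorM is active, so *ulmY* is transcribed.
→ *ulmY* is ON.
Turanose is present, so KepQ is active.
No repressor is bound and KepQ is active, so *quvN* is transcribed.
→ *quvN* is ON.
3 of the 4 genes are transcribed.

3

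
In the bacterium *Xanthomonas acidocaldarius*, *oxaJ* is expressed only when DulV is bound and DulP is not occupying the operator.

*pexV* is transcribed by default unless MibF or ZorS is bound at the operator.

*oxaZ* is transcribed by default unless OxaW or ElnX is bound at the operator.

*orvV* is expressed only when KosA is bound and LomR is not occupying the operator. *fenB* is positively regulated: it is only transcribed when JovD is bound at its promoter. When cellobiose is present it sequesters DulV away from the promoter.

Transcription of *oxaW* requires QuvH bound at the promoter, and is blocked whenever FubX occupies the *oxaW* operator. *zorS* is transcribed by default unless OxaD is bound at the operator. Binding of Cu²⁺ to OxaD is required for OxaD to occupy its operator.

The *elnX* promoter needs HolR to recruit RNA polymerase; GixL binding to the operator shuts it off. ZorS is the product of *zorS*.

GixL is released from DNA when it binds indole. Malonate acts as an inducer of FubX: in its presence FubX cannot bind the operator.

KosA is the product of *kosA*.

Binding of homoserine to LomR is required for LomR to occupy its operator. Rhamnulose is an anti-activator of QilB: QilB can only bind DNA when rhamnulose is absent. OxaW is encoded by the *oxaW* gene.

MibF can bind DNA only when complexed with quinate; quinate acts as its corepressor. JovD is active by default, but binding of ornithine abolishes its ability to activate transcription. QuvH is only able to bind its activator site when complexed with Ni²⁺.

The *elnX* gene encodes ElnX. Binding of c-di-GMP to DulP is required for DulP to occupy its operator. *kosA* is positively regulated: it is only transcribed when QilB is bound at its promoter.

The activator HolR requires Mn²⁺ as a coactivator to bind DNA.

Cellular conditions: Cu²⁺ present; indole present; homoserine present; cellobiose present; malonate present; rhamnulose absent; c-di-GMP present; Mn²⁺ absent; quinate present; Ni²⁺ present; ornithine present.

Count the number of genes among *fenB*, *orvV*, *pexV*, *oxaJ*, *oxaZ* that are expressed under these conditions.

0

Ornithine is present, so JovD is inactive.
Required activator JovD is absent, so *fenB* is not transcribed.
→ *fenB* is OFF.
Homoserine is present, so LomR is active.
Rhamnulose is absent, so QilB is active.
No repressor is bound and QilB is active, so *kosA* is transcribed.
So KosA is produced and active.
With repressor LomR bound, *orvV* is not transcribed.
→ *orvV* is OFF.
Quinate is present, so MibF is active.
Cu²⁺ is present, so OxaD is active.
With repressor OxaD bound, *zorS* is not transcribed.
So ZorS is not produced.
With repressor MibF bound, *pexV* is not transcribed.
→ *pexV* is OFF.
c-di-GMP is present, so DulP is active.
Cellobiose is present, so DulV is inactive.
With repressor DulP bound, *oxaJ* is not transcribed.
→ *oxaJ* is OFF.
Ni²⁺ is present, so QuvH is active.
Malonate is present, so FubX is inactive.
No repressor is bound and QuvH is active, so *oxaW* is transcribed.
So OxaW is produced and active.
Indole is present, so GixL is inactive.
Mn²⁺ is absent, so HolR is inactive.
Required activator HolR is absent, so *elnX* is not transcribed.
So ElnX is not produced.
With repressor OxaW bound, *oxaZ* is not transcribed.
→ *oxaZ* is OFF.
0 of the 5 genes are transcribed.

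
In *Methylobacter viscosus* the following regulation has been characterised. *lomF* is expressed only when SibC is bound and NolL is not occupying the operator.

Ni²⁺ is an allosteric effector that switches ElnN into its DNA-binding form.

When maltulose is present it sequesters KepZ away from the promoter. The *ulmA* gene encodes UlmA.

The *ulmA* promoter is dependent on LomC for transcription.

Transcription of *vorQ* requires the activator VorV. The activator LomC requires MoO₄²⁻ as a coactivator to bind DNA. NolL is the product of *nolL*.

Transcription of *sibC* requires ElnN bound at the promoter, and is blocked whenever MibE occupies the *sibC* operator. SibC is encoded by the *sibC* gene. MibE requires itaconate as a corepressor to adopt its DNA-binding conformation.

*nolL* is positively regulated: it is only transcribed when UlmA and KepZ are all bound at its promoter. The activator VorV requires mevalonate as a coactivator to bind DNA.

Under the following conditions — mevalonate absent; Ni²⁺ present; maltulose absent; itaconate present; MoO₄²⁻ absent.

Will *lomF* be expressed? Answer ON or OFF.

Ni²⁺ is present, so ElnN is active.
Itaconate is present, so MibE is active.
With repressor MibE bound, *sibC* is not transcribed.
So SibC is not produced.
MoO₄²⁻ is absent, so LomC is inactive.
Required activator LomC is absent, so *ulmA* is not transcribed.
So UlmA is not produced.
Maltulose is absent, so KepZ is active.
Required activator UlmA is absent, so *nolL* is not transcribed.
So NolL is not produced.
Required activator SibC is absent, so *lomF* is not transcribed.

OFF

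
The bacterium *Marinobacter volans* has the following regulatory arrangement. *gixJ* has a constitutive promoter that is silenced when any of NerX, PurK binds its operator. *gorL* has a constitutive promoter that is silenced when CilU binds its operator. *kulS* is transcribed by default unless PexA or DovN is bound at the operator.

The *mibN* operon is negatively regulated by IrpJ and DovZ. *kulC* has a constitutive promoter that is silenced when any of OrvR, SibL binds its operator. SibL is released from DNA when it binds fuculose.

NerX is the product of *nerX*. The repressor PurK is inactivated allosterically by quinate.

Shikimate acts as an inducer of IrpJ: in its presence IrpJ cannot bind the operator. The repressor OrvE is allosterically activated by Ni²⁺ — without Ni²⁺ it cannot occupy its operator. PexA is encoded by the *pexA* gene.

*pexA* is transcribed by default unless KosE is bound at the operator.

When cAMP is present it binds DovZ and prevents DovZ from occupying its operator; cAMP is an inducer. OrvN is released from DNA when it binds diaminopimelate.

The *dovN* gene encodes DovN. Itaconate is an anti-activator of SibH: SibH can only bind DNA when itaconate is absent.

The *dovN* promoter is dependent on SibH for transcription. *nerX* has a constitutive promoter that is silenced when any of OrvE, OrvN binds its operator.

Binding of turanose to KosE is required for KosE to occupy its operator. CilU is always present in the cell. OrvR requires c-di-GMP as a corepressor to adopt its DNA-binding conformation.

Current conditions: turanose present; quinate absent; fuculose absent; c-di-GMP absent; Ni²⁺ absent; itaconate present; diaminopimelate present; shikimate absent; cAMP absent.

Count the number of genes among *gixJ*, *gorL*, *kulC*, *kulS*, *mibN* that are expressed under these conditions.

Ni²⁺ is absent, so OrvE is inactive.
Diaminopimelate is present, so OrvN is inactive.
With no repressor bound, *nerX* is transcribed.
So NerX is produced and active.
Quinate is absent, so PurK is active.
With repressor NerX bound, *gixJ* is not transcribed.
→ *gixJ* is OFF.
CilU is produced constitutively and is active.
With repressor CilU bound, *gorL* is not transcribed.
→ *gorL* is OFF.
c-di-GMP is absent, so OrvR is inactive.
Fuculose is absent, so SibL is active.
With repressor SibL bound, *kulC* is not transcribed.
→ *kulC* is OFF.
Turanose is present, so KosE is active.
With repressor KosE bound, *pexA* is not transcribed.
So PexA is not produced.
Itaconate is present, so SibH is inactive.
Required activator SibH is absent, so *dovN* is not transcribed.
So DovN is not produced.
With no repressor bound, *kulS* is transcribed.
→ *kulS* is ON.
Shikimate is absent, so IrpJ is active.
cAMP is absent, so DovZ is active.
With repressor IrpJ bound, *mibN* is not transcribed.
→ *mibN* is OFF.
1 of the 5 genes is transcribed.

1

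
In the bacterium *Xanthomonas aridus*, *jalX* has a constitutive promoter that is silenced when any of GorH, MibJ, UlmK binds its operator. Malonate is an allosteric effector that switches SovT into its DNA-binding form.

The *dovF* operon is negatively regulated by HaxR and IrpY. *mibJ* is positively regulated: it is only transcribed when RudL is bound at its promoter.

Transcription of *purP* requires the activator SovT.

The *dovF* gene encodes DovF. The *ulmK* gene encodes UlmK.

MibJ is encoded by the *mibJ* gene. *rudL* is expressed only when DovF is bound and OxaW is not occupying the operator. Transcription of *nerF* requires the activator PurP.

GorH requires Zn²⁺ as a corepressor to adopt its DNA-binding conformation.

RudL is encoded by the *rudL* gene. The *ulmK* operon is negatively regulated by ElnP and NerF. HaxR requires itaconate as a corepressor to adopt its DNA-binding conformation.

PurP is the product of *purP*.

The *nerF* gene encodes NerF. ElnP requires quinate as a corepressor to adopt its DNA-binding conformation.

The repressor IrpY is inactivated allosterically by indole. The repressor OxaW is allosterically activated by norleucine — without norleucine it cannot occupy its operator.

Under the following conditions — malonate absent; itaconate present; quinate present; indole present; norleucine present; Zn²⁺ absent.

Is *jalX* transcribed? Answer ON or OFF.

ON

Zn²⁺ is absent, so GorH is inactive.
Norleucine is present, so OxaW is active.
Itaconate is present, so HaxR is active.
Indole is present, so IrpY is inactive.
With repressor HaxR bound, *dovF* is not transcribed.
So DovF is not produced.
With repressor OxaW bound, *rudL* is not transcribed.
So RudL is not produced.
Required activator RudL is absent, so *mibJ* is not transcribed.
So MibJ is not produced.
Quinate is present, so ElnP is active.
Malonate is absent, so SovT is inactive.
Required activator SovT is absent, so *purP* is not transcribed.
So PurP is not produced.
Required activator PurP is absent, so *nerF* is not transcribed.
So NerF is not produced.
With repressor ElnP bound, *ulmK* is not transcribed.
So UlmK is not produced.
With no repressor bound, *jalX* is transcribed.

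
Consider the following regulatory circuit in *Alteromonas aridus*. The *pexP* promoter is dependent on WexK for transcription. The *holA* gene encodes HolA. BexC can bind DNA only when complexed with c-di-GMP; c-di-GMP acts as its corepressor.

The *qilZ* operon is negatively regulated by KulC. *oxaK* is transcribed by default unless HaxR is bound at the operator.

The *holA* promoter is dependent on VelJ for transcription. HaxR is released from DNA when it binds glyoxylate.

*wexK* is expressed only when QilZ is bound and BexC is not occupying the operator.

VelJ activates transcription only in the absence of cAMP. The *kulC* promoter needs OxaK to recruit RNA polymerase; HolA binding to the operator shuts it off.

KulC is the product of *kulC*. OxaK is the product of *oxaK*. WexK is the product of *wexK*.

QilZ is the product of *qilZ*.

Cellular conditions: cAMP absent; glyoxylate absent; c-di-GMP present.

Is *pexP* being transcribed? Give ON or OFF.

OFF

cAMP is absent, so VelJ is active.
No repressor is bound and VelJ is active, so *holA* is transcribed.
So HolA is produced and active.
Glyoxylate is absent, so HaxR is active.
With repressor HaxR bound, *oxaK* is not transcribed.
So OxaK is not produced.
With repressor HolA bound, *kulC* is not transcribed.
So KulC is not produced.
With no repressor bound, *qilZ* is transcribed.
So QilZ is produced and active.
c-di-GMP is present, so BexC is active.
With repressor BexC bound, *wexK* is not transcribed.
So WexK is not produced.
Required activator WexK is absent, so *pexP* is not transcribed.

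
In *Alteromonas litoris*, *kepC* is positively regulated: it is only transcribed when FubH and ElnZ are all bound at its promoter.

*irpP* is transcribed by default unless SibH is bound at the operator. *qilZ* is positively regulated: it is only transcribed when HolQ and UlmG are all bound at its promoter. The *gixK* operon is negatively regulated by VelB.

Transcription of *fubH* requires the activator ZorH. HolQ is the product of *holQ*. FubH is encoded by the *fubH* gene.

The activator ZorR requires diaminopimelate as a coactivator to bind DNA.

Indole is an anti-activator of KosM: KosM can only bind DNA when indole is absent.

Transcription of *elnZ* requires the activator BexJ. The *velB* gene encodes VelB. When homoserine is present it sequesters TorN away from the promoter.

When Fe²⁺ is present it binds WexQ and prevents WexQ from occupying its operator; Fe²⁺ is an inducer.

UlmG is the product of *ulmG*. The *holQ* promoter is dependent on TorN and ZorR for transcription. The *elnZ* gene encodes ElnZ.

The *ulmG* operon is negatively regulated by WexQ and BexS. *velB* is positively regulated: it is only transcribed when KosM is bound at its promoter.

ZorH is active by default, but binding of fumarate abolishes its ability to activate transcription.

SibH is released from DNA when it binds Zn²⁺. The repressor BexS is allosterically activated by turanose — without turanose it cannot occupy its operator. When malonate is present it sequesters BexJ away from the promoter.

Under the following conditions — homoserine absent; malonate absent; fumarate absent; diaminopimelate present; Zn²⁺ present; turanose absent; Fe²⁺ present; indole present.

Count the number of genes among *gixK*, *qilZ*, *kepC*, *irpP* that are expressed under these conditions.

Indole is present, so KosM is inactive.
Required activator KosM is absent, so *velB* is not transcribed.
So VelB is not produced.
With no repressor bound, *gixK* is transcribed.
→ *gixK* is ON.
Homoserine is absent, so TorN is active.
Diaminopimelate is present, so ZorR is active.
No repressor is bound and TorN and ZorR are active, so *holQ* is transcribed.
So HolQ is produced and active.
Fe²⁺ is present, so WexQ is inactive.
Turanose is absent, so BexS is inactive.
With no repressor bound, *ulmG* is transcribed.
So UlmG is produced and active.
No repressor is bound and HolQ and UlmG are active, so *qilZ* is transcribed.
→ *qilZ* is ON.
Fumarate is absent, so ZorH is active.
No repressor is bound and ZorH is active, so *fubH* is transcribed.
So FubH is produced and active.
Malonate is absent, so BexJ is active.
No repressor is bound and BexJ is active, so *elnZ* is transcribed.
So ElnZ is produced and active.
No repressor is bound and FubH and ElnZ are active, so *kepC* is transcribed.
→ *kepC* is ON.
Zn²⁺ is present, so SibH is inactive.
With no repressor bound, *irpP* is transcribed.
→ *irpP* is ON.
4 of the 4 genes are transcribed.

4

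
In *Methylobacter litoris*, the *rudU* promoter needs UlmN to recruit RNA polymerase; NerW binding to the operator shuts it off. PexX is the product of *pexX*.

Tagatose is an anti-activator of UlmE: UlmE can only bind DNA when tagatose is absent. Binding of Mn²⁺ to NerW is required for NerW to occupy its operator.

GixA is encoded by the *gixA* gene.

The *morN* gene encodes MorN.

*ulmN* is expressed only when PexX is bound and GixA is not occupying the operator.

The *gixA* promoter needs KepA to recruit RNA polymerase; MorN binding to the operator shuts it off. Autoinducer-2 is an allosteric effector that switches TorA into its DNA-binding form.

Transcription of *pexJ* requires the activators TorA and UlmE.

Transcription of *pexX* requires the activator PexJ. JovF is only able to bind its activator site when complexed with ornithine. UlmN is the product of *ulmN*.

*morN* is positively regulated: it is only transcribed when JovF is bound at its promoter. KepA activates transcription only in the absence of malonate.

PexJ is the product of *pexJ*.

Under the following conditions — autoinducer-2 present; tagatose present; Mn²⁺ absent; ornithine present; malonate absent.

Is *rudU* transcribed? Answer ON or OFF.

OFF

Mn²⁺ is absent, so NerW is inactive.
Autoinducer-2 is present, so TorA is active.
Tagatose is present, so UlmE is inactive.
Required activator UlmE is absent, so *pexJ* is not transcribed.
So PexJ is not produced.
Required activator PexJ is absent, so *pexX* is not transcribed.
So PexX is not produced.
Malonate is absent, so KepA is active.
Ornithine is present, so JovF is active.
No repressor is bound and JovF is active, so *morN* is transcribed.
So MorN is produced and active.
With repressor MorN bound, *gixA* is not transcribed.
So GixA is not produced.
Required activator PexX is absent, so *ulmN* is not transcribed.
So UlmN is not produced.
Required activator UlmN is absent, so *rudU* is not transcribed.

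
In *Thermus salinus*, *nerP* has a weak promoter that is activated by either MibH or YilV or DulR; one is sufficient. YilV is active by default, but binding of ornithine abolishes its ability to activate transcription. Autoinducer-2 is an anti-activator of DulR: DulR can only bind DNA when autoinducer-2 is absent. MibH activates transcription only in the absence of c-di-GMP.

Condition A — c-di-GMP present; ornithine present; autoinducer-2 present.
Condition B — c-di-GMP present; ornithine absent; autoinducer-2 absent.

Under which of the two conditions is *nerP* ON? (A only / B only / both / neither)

Condition A:
c-di-GMP is present, so MibH is inactive.
Ornithine is present, so YilV is inactive.
Autoinducer-2 is present, so DulR is inactive.
No activator is available at the *nerP* promoter, so *nerP* is not transcribed.
→ *nerP* is OFF in A.
Condition B:
c-di-GMP is present, so MibH is inactive.
Ornithine is absent, so YilV is active.
Autoinducer-2 is absent, so DulR is active.
Activator YilV is present, so *nerP* is transcribed.
→ *nerP* is ON in B.

B only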